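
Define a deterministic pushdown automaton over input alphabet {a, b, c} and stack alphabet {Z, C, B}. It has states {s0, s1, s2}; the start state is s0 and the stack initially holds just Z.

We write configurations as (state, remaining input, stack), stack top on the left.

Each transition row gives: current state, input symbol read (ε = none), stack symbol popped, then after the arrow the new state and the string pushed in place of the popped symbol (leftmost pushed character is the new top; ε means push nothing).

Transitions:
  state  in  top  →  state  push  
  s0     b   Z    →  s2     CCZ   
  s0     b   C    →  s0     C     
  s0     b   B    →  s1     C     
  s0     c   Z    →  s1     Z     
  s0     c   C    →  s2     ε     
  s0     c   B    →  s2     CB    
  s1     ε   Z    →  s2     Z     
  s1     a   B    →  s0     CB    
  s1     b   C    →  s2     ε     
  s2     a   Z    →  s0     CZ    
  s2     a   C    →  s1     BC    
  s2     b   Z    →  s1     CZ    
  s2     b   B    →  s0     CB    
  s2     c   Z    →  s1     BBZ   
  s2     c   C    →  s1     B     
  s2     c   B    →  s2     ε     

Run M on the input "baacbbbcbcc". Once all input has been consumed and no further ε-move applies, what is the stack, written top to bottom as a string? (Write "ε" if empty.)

CCZ

(s0, baacbbbcbcc, Z)
  read b, top Z: go to s2, push CCZ → (s2, aacbbbcbcc, CCZ)
  read a, top C: go to s1, push BC → (s1, acbbbcbcc, BCCZ)
  read a, top B: go to s0, push CB → (s0, cbbbcbcc, CBCCZ)
  read c, top C: go to s2, push ε → (s2, bbbcbcc, BCCZ)
  read b, top B: go to s0, push CB → (s0, bbcbcc, CBCCZ)
  read b, top C: go to s0, push C → (s0, bcbcc, CBCCZ)
  read b, top C: go to s0, push C → (s0, cbcc, CBCCZ)
  read c, top C: go to s2, push ε → (s2, bcc, BCCZ)
  read b, top B: go to s0, push CB → (s0, cc, CBCCZ)
  read c, top C: go to s2, push ε → (s2, c, BCCZ)
  read c, top B: go to s2, push ε → (s2, ε, CCZ)
All input consumed in state s2 with stack CCZ.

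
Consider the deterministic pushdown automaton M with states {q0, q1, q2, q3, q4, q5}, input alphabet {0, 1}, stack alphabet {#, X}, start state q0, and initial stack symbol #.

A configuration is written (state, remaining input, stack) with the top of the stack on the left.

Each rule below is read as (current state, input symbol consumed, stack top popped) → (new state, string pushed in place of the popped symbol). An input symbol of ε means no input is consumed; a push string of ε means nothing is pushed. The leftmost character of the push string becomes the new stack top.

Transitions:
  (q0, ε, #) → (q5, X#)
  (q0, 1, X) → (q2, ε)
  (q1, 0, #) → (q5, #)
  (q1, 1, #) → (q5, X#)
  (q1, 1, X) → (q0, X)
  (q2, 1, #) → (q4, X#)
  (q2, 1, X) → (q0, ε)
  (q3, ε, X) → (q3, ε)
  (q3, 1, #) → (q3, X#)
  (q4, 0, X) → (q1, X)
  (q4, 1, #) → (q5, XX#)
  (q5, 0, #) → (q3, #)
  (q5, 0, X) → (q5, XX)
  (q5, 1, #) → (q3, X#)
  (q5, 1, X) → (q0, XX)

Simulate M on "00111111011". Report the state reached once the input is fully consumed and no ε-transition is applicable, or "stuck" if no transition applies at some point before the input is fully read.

(q0, 00111111011, #)
  ε-move, top #: go to q5, push X# → (q5, 00111111011, X#)
  read 0, top X: go to q5, push XX → (q5, 0111111011, XX#)
  read 0, top X: go to q5, push XX → (q5, 111111011, XXX#)
  read 1, top X: go to q0, push XX → (q0, 11111011, XXXX#)
  read 1, top X: go to q2, push ε → (q2, 1111011, XXX#)
  read 1, top X: go to q0, push ε → (q0, 111011, XX#)
  read 1, top X: go to q2, push ε → (q2, 11011, X#)
  read 1, top X: go to q0, push ε → (q0, 1011, #)
  ε-move, top #: go to q5, push X# → (q5, 1011, X#)
  read 1, top X: go to q0, push XX → (q0, 011, XX#)
No transition for (q0, 0, top X); M blocks with input 011 remaining.

stuck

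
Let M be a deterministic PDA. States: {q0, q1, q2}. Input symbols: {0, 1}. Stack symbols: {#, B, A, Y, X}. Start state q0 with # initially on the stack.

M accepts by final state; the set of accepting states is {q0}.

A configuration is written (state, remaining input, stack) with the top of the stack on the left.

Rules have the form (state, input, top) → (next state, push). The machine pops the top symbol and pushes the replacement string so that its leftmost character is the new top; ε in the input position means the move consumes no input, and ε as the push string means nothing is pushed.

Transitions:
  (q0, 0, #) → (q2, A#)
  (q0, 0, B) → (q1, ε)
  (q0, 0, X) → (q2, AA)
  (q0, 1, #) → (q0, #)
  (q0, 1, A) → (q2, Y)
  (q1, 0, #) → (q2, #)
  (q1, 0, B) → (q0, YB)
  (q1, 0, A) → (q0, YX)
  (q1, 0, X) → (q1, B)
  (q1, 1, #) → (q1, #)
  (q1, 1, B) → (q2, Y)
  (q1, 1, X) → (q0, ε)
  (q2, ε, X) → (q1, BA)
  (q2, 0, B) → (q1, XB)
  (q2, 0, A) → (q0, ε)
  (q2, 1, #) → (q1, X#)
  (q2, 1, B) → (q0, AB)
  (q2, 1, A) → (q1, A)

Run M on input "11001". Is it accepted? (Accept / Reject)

(q0, 11001, #)
  read 1, top #: go to q0, push # → (q0, 1001, #)
  read 1, top #: go to q0, push # → (q0, 001, #)
  read 0, top #: go to q2, push A# → (q2, 01, A#)
  read 0, top A: go to q0, push ε → (q0, 1, #)
  read 1, top #: go to q0, push # → (q0, ε, #)
All input consumed; state q0 ∈ F.

Accept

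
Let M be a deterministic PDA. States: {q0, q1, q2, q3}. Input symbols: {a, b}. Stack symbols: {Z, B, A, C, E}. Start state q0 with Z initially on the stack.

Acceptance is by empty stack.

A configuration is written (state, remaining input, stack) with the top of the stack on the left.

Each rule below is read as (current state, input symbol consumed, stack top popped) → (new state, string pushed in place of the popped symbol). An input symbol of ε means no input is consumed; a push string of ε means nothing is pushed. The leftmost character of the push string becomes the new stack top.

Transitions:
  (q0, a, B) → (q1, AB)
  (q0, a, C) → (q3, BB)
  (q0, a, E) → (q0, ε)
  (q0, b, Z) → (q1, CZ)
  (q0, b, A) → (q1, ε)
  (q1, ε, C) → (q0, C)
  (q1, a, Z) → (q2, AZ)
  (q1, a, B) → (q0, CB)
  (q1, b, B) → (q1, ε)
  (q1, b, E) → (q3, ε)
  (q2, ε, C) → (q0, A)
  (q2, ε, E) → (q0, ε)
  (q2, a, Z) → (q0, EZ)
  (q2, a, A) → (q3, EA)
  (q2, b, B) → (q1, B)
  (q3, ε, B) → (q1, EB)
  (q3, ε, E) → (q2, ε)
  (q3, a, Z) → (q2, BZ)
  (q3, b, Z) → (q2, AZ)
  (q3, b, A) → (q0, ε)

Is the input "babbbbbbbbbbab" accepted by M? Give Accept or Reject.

(q0, babbbbbbbbbbab, Z)
  read b, top Z: go to q1, push CZ → (q1, abbbbbbbbbbab, CZ)
  ε-move, top C: go to q0, push C → (q0, abbbbbbbbbbab, CZ)
  read a, top C: go to q3, push BB → (q3, bbbbbbbbbbab, BBZ)
  ε-move, top B: go to q1, push EB → (q1, bbbbbbbbbbab, EBBZ)
  read b, top E: go to q3, push ε → (q3, bbbbbbbbbab, BBZ)
  ε-move, top B: go to q1, push EB → (q1, bbbbbbbbbab, EBBZ)
  read b, top E: go to q3, push ε → (q3, bbbbbbbbab, BBZ)
  ε-move, top B: go to q1, push EB → (q1, bbbbbbbbab, EBBZ)
  read b, top E: go to q3, push ε → (q3, bbbbbbbab, BBZ)
  ε-move, top B: go to q1, push EB → (q1, bbbbbbbab, EBBZ)
  read b, top E: go to q3, push ε → (q3, bbbbbbab, BBZ)
  ε-move, top B: go to q1, push EB → (q1, bbbbbbab, EBBZ)
  read b, top E: go to q3, push ε → (q3, bbbbbab, BBZ)
  ε-move, top B: go to q1, push EB → (q1, bbbbbab, EBBZ)
  read b, top E: go to q3, push ε → (q3, bbbbab, BBZ)
  ε-move, top B: go to q1, push EB → (q1, bbbbab, EBBZ)
  read b, top E: go to q3, push ε → (q3, bbbab, BBZ)
  ε-move, top B: go to q1, push EB → (q1, bbbab, EBBZ)
  read b, top E: go to q3, push ε → (q3, bbab, BBZ)
  ε-move, top B: go to q1, push EB → (q1, bbab, EBBZ)
  read b, top E: go to q3, push ε → (q3, bab, BBZ)
  ε-move, top B: go to q1, push EB → (q1, bab, EBBZ)
  read b, top E: go to q3, push ε → (q3, ab, BBZ)
  ε-move, top B: go to q1, push EB → (q1, ab, EBBZ)
No transition applies at (q1, ab, EBBZ); input not fully consumed.

Reject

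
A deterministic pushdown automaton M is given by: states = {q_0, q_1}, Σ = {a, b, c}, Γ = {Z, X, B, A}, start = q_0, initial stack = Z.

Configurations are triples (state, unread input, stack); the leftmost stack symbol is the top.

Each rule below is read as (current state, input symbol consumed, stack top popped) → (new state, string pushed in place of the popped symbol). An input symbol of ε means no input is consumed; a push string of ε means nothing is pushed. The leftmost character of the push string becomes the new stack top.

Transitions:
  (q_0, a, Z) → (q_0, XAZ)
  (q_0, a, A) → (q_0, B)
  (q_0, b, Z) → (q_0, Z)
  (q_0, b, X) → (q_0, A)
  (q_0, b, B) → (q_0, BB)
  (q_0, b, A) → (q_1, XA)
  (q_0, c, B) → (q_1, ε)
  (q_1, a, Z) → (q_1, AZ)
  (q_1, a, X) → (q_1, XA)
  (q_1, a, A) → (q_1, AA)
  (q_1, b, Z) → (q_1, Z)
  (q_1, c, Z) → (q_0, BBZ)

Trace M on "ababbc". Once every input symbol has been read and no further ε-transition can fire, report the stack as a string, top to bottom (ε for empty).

(q_0, ababbc, Z)
  read a, top Z: go to q_0, push XAZ → (q_0, babbc, XAZ)
  read b, top X: go to q_0, push A → (q_0, abbc, AAZ)
  read a, top A: go to q_0, push B → (q_0, bbc, BAZ)
  read b, top B: go to q_0, push BB → (q_0, bc, BBAZ)
  read b, top B: go to q_0, push BB → (q_0, c, BBBAZ)
  read c, top B: go to q_1, push ε → (q_1, ε, BBAZ)
All input consumed in state q_1 with stack BBAZ.

BBAZ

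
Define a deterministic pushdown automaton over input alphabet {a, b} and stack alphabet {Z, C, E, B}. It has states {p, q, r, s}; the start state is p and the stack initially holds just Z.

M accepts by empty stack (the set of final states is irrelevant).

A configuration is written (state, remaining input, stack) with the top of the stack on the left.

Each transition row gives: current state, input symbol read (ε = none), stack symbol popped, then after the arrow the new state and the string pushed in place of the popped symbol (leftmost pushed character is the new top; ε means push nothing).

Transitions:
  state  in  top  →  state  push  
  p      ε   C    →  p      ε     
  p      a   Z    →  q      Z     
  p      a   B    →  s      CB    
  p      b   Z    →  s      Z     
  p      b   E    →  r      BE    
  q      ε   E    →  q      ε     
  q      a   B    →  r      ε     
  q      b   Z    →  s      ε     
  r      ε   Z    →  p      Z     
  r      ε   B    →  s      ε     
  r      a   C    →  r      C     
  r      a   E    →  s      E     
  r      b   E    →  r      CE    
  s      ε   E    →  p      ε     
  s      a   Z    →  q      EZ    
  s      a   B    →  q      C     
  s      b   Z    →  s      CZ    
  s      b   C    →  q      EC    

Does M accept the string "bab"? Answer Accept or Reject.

Accept

(p, bab, Z) ⊢ (s, ab, Z) ⊢ (q, b, EZ) ⊢ (q, b, Z) ⊢ (s, ε, ε)
All input consumed and the stack is empty.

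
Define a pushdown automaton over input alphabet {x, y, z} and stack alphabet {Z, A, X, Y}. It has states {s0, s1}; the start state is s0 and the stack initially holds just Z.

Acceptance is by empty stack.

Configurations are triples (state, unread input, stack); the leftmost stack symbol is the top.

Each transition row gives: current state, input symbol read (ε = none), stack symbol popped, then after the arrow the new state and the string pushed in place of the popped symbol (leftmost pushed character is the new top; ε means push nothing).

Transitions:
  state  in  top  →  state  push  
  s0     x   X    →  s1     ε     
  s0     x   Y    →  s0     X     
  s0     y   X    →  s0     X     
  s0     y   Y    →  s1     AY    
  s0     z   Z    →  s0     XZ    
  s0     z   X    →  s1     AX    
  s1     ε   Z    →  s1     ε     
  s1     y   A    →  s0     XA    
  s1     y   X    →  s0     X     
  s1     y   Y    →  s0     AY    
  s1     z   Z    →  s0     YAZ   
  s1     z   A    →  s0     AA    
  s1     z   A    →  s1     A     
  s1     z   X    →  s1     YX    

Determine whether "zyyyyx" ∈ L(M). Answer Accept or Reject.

One accepting computation: (s0, zyyyyx, Z) ⊢ (s0, yyyyx, XZ) ⊢ (s0, yyyx, XZ) ⊢ (s0, yyx, XZ) ⊢ (s0, yx, XZ) ⊢ (s0, x, XZ) ⊢ (s1, ε, Z) ⊢ (s1, ε, ε)
All input consumed and the stack is empty.

Accept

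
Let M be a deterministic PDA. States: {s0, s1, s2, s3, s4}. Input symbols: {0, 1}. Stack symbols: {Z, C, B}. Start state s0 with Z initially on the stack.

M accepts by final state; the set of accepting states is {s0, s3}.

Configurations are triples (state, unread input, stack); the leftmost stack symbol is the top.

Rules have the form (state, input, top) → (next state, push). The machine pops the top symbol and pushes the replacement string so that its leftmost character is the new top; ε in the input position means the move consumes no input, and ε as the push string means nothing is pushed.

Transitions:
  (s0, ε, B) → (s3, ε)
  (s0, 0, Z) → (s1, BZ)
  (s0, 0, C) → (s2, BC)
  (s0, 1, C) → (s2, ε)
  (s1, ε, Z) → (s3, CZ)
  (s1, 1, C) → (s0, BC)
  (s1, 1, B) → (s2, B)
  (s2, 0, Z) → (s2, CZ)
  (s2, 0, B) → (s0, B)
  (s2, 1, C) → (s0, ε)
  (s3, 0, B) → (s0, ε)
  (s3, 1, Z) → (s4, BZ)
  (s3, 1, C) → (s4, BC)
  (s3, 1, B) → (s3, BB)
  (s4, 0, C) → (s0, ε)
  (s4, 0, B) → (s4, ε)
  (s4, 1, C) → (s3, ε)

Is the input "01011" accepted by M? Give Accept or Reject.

Reject

(s0, 01011, Z)
  read 0, top Z: go to s1, push BZ → (s1, 1011, BZ)
  read 1, top B: go to s2, push B → (s2, 011, BZ)
  read 0, top B: go to s0, push B → (s0, 11, BZ)
  ε-move, top B: go to s3, push ε → (s3, 11, Z)
  read 1, top Z: go to s4, push BZ → (s4, 1, BZ)
No transition applies at (s4, 1, BZ); input not fully consumed.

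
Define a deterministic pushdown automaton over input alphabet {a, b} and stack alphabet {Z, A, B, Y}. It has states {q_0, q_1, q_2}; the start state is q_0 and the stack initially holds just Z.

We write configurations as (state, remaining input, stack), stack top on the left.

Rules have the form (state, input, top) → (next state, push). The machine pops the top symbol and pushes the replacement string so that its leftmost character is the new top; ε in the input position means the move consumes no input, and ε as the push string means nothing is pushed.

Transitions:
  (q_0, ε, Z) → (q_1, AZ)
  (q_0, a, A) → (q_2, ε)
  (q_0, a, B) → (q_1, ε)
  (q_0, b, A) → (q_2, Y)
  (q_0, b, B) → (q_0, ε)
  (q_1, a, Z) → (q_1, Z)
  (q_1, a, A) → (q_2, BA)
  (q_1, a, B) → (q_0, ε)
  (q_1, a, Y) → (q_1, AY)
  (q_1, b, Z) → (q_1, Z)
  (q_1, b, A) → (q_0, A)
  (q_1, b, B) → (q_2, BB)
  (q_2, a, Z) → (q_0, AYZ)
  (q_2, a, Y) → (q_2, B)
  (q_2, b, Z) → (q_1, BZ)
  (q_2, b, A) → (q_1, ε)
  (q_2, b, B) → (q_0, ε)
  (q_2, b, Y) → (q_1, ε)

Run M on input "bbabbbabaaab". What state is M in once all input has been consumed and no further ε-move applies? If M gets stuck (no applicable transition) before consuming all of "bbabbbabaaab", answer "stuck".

(q_0, bbabbbabaaab, Z)
  ε-move, top Z: go to q_1, push AZ → (q_1, bbabbbabaaab, AZ)
  read b, top A: go to q_0, push A → (q_0, babbbabaaab, AZ)
  read b, top A: go to q_2, push Y → (q_2, abbbabaaab, YZ)
  read a, top Y: go to q_2, push B → (q_2, bbbabaaab, BZ)
  read b, top B: go to q_0, push ε → (q_0, bbabaaab, Z)
  ε-move, top Z: go to q_1, push AZ → (q_1, bbabaaab, AZ)
  read b, top A: go to q_0, push A → (q_0, babaaab, AZ)
  read b, top A: go to q_2, push Y → (q_2, abaaab, YZ)
  read a, top Y: go to q_2, push B → (q_2, baaab, BZ)
  read b, top B: go to q_0, push ε → (q_0, aaab, Z)
  ε-move, top Z: go to q_1, push AZ → (q_1, aaab, AZ)
  read a, top A: go to q_2, push BA → (q_2, aab, BAZ)
No transition for (q_2, a, top B); M blocks with input aab remaining.

stuck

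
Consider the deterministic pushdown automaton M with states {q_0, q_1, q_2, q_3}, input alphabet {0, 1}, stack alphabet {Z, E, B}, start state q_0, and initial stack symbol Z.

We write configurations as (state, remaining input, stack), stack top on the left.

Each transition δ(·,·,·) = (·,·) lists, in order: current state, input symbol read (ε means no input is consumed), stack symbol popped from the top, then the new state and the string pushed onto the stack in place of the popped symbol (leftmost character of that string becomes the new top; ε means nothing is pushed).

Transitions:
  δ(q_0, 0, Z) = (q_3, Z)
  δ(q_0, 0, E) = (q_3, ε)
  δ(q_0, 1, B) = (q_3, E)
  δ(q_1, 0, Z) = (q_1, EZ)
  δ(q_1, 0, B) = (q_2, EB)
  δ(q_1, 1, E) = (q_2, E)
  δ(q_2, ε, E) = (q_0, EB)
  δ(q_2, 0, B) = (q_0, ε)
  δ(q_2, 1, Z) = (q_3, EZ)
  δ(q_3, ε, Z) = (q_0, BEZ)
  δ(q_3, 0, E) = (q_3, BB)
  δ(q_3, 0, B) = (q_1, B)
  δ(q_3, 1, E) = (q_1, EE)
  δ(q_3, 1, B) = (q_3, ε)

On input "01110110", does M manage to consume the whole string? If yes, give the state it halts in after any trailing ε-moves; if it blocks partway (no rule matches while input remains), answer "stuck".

(q_0, 01110110, Z)
  read 0, top Z: go to q_3, push Z → (q_3, 1110110, Z)
  ε-move, top Z: go to q_0, push BEZ → (q_0, 1110110, BEZ)
  read 1, top B: go to q_3, push E → (q_3, 110110, EEZ)
  read 1, top E: go to q_1, push EE → (q_1, 10110, EEEZ)
  read 1, top E: go to q_2, push E → (q_2, 0110, EEEZ)
  ε-move, top E: go to q_0, push EB → (q_0, 0110, EBEEZ)
  read 0, top E: go to q_3, push ε → (q_3, 110, BEEZ)
  read 1, top B: go to q_3, push ε → (q_3, 10, EEZ)
  read 1, top E: go to q_1, push EE → (q_1, 0, EEEZ)
No transition for (q_1, 0, top E); M blocks with input 0 remaining.

stuck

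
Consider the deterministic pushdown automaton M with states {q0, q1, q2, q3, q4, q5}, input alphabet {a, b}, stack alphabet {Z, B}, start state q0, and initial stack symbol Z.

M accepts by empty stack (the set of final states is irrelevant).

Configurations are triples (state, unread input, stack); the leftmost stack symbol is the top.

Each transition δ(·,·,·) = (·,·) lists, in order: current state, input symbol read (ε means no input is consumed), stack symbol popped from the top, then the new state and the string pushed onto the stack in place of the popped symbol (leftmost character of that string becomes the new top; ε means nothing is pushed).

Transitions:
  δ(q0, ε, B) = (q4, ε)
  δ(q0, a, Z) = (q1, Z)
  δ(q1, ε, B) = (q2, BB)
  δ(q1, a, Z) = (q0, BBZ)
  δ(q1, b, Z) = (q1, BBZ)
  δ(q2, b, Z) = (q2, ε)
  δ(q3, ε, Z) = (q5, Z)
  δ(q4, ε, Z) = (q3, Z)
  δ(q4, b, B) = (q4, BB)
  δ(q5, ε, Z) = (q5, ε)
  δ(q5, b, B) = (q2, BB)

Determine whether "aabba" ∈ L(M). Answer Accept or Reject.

Reject

(q0, aabba, Z)
  read a, top Z: go to q1, push Z → (q1, abba, Z)
  read a, top Z: go to q0, push BBZ → (q0, bba, BBZ)
  ε-move, top B: go to q4, push ε → (q4, bba, BZ)
  read b, top B: go to q4, push BB → (q4, ba, BBZ)
  read b, top B: go to q4, push BB → (q4, a, BBBZ)
No transition applies at (q4, a, BBBZ); input not fully consumed.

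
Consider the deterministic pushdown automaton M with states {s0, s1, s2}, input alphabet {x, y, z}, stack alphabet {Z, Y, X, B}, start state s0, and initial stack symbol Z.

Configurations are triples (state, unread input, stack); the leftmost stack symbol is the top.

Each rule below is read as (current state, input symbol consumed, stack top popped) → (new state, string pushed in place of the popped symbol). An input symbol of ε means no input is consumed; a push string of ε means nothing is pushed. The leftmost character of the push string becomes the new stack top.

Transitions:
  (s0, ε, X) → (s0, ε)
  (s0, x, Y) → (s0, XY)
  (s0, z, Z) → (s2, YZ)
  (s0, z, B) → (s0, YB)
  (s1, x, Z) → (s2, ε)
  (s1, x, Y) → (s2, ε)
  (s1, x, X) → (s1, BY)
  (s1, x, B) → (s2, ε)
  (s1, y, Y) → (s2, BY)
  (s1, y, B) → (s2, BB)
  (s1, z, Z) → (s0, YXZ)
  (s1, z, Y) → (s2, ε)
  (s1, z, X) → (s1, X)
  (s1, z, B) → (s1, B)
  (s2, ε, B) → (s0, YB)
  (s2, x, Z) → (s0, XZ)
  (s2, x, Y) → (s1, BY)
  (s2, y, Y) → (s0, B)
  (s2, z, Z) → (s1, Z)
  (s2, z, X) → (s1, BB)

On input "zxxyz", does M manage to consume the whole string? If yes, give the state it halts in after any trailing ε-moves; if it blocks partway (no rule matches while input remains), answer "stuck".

(s0, zxxyz, Z)
  read z, top Z: go to s2, push YZ → (s2, xxyz, YZ)
  read x, top Y: go to s1, push BY → (s1, xyz, BYZ)
  read x, top B: go to s2, push ε → (s2, yz, YZ)
  read y, top Y: go to s0, push B → (s0, z, BZ)
  read z, top B: go to s0, push YB → (s0, ε, YBZ)
All input consumed; M is in state s0.

s0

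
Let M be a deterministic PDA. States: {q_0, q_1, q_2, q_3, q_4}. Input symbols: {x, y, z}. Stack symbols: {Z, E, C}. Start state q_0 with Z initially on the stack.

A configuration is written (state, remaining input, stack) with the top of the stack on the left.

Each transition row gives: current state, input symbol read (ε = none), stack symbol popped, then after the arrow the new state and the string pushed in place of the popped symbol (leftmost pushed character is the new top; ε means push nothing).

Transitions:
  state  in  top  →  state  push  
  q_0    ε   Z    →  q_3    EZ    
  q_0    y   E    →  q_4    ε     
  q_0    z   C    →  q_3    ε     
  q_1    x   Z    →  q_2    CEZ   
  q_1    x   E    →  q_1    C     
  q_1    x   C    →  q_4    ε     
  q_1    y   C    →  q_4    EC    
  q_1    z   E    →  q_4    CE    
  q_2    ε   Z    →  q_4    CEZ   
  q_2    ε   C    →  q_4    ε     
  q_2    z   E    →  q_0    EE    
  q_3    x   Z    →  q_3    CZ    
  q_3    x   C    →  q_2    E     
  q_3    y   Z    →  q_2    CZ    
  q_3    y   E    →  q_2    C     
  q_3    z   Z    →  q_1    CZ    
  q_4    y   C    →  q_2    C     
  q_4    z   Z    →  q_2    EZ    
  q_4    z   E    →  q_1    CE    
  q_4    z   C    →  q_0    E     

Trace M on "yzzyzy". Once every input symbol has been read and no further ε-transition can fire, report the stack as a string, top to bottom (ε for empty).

(q_0, yzzyzy, Z) ⊢ (q_3, yzzyzy, EZ) ⊢ (q_2, zzyzy, CZ) ⊢ (q_4, zzyzy, Z) ⊢ (q_2, zyzy, EZ) ⊢ (q_0, yzy, EEZ) ⊢ (q_4, zy, EZ) ⊢ (q_1, y, CEZ) ⊢ (q_4, ε, ECEZ)
All input consumed in state q_4 with stack ECEZ.

ECEZ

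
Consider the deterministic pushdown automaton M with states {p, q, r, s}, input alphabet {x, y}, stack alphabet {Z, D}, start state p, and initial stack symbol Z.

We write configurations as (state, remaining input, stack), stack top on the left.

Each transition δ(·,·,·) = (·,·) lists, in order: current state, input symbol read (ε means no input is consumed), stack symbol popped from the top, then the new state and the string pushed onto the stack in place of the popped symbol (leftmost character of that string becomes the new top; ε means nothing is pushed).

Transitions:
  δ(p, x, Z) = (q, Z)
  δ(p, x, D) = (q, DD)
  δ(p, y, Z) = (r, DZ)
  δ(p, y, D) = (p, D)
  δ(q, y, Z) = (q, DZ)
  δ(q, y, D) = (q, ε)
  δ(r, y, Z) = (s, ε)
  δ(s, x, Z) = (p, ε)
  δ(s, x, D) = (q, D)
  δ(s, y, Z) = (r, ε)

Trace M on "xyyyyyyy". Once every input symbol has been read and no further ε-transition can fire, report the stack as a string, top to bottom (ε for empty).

DZ

(p, xyyyyyyy, Z)
  read x, top Z: go to q, push Z → (q, yyyyyyy, Z)
  read y, top Z: go to q, push DZ → (q, yyyyyy, DZ)
  read y, top D: go to q, push ε → (q, yyyyy, Z)
  read y, top Z: go to q, push DZ → (q, yyyy, DZ)
  read y, top D: go to q, push ε → (q, yyy, Z)
  read y, top Z: go to q, push DZ → (q, yy, DZ)
  read y, top D: go to q, push ε → (q, y, Z)
  read y, top Z: go to q, push DZ → (q, ε, DZ)
All input consumed in state q with stack DZ.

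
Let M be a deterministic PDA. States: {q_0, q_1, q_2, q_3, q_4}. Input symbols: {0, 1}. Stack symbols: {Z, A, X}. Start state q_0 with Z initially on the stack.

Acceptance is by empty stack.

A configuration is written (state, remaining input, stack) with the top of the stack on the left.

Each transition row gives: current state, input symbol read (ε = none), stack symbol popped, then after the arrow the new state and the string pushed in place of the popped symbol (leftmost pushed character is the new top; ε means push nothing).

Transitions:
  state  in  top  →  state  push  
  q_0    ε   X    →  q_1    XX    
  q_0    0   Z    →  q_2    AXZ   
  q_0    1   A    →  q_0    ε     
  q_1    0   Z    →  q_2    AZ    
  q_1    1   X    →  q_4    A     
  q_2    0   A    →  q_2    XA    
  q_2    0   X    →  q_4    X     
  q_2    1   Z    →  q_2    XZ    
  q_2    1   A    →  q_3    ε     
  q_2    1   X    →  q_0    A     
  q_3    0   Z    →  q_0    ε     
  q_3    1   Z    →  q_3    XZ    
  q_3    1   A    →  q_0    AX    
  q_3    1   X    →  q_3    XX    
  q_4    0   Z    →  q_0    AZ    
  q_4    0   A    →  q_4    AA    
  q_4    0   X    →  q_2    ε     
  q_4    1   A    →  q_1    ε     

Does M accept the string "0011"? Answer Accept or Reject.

(q_0, 0011, Z)
  read 0, top Z: go to q_2, push AXZ → (q_2, 011, AXZ)
  read 0, top A: go to q_2, push XA → (q_2, 11, XAXZ)
  read 1, top X: go to q_0, push A → (q_0, 1, AAXZ)
  read 1, top A: go to q_0, push ε → (q_0, ε, AXZ)
All input consumed; stack is AXZ, not empty, and no further ε-move applies.

Reject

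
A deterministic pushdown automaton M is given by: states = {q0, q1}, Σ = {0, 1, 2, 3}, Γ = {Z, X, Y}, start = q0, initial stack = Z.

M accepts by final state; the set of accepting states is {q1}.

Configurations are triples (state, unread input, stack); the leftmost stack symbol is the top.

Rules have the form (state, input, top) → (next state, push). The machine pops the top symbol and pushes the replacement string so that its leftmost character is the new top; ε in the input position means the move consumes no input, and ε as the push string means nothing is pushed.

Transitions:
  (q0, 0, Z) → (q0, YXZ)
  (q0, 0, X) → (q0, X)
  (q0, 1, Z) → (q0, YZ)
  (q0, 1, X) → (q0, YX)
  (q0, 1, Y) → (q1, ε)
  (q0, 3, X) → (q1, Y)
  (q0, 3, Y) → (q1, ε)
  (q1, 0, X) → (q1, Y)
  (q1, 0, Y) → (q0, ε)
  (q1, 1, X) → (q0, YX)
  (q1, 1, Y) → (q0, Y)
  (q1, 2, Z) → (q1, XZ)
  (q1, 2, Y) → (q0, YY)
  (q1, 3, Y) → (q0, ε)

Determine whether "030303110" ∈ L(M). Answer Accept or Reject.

Accept

(q0, 030303110, Z)
  read 0, top Z: go to q0, push YXZ → (q0, 30303110, YXZ)
  read 3, top Y: go to q1, push ε → (q1, 0303110, XZ)
  read 0, top X: go to q1, push Y → (q1, 303110, YZ)
  read 3, top Y: go to q0, push ε → (q0, 03110, Z)
  read 0, top Z: go to q0, push YXZ → (q0, 3110, YXZ)
  read 3, top Y: go to q1, push ε → (q1, 110, XZ)
  read 1, top X: go to q0, push YX → (q0, 10, YXZ)
  read 1, top Y: go to q1, push ε → (q1, 0, XZ)
  read 0, top X: go to q1, push Y → (q1, ε, YZ)
All input consumed; state q1 ∈ F.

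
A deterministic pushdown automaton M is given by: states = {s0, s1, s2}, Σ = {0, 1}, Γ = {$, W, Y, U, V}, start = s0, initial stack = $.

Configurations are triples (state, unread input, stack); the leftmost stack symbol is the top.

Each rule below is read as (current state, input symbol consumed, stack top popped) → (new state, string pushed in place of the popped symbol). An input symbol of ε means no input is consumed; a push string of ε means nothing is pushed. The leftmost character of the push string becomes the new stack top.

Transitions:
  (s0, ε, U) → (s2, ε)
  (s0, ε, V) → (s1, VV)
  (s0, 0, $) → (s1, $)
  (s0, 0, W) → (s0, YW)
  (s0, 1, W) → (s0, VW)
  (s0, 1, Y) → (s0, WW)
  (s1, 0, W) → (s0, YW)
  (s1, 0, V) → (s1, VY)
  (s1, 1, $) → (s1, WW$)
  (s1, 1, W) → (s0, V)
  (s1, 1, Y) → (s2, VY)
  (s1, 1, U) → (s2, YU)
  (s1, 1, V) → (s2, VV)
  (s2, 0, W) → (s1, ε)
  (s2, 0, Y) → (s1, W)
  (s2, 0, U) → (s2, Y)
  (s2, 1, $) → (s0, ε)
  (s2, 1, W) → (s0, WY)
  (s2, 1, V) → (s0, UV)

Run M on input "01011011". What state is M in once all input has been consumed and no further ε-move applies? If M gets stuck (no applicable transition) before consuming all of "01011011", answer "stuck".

s2

(s0, 01011011, $)
  read 0, top $: go to s1, push $ → (s1, 1011011, $)
  read 1, top $: go to s1, push WW$ → (s1, 011011, WW$)
  read 0, top W: go to s0, push YW → (s0, 11011, YWW$)
  read 1, top Y: go to s0, push WW → (s0, 1011, WWWW$)
  read 1, top W: go to s0, push VW → (s0, 011, VWWWW$)
  ε-move, top V: go to s1, push VV → (s1, 011, VVWWWW$)
  read 0, top V: go to s1, push VY → (s1, 11, VYVWWWW$)
  read 1, top V: go to s2, push VV → (s2, 1, VVYVWWWW$)
  read 1, top V: go to s0, push UV → (s0, ε, UVVYVWWWW$)
  ε-move, top U: go to s2, push ε → (s2, ε, VVYVWWWW$)
All input consumed; M is in state s2.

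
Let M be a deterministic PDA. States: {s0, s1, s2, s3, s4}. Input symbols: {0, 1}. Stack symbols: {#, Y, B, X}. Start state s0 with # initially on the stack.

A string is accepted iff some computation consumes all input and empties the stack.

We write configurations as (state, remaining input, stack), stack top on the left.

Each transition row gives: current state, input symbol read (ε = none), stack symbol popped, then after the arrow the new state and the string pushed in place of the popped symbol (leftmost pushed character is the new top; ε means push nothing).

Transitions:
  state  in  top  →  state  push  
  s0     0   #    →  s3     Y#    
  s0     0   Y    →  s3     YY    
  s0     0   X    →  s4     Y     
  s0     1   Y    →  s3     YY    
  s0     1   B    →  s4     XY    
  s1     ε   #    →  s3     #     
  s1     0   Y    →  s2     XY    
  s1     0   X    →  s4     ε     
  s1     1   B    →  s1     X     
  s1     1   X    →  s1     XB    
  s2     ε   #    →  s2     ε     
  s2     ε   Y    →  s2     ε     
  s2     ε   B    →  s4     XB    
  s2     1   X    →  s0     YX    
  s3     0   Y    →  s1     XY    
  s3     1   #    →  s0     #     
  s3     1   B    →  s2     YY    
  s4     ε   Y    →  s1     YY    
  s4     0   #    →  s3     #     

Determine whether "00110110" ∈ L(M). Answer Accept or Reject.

(s0, 00110110, #) ⊢ (s3, 0110110, Y#) ⊢ (s1, 110110, XY#) ⊢ (s1, 10110, XBY#) ⊢ (s1, 0110, XBBY#) ⊢ (s4, 110, BBY#)
No transition applies at (s4, 110, BBY#); input not fully consumed.

Reject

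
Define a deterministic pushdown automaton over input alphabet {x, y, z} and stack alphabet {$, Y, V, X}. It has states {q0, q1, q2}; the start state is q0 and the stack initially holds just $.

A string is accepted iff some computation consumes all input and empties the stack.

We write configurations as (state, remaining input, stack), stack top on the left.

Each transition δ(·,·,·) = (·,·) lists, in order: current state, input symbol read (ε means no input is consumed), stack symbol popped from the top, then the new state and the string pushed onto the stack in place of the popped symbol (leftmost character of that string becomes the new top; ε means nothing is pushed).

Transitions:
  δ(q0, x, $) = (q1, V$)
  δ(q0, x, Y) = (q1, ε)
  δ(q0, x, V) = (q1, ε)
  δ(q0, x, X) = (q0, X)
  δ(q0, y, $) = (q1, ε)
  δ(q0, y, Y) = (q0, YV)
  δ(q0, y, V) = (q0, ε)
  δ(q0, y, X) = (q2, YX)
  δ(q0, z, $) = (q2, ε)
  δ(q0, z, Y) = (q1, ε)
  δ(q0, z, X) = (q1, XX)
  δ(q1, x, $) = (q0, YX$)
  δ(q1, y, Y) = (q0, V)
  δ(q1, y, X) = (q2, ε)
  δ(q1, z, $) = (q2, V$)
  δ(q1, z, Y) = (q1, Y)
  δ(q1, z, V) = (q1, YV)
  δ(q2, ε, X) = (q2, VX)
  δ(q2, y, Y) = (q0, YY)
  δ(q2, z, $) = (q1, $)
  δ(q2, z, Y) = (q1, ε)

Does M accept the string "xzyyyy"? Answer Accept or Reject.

(q0, xzyyyy, $)
  read x, top $: go to q1, push V$ → (q1, zyyyy, V$)
  read z, top V: go to q1, push YV → (q1, yyyy, YV$)
  read y, top Y: go to q0, push V → (q0, yyy, VV$)
  read y, top V: go to q0, push ε → (q0, yy, V$)
  read y, top V: go to q0, push ε → (q0, y, $)
  read y, top $: go to q1, push ε → (q1, ε, ε)
All input consumed and the stack is empty.

Accept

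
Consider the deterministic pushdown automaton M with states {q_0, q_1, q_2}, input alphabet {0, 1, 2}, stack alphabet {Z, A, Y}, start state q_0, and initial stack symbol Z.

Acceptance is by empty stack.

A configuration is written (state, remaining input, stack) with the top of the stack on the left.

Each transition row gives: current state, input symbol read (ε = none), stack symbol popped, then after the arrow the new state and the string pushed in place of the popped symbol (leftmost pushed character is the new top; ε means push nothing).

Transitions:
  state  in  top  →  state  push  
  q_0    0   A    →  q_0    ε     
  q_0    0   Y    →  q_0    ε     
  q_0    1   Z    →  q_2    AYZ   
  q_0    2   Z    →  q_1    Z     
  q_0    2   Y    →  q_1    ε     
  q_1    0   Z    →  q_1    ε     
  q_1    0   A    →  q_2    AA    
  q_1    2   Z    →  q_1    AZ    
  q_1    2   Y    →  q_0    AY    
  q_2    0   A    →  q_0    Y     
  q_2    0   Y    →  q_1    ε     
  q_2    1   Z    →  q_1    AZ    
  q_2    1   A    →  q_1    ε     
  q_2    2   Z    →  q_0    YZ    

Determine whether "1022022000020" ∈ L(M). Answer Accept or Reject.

Accept

(q_0, 1022022000020, Z)
  read 1, top Z: go to q_2, push AYZ → (q_2, 022022000020, AYZ)
  read 0, top A: go to q_0, push Y → (q_0, 22022000020, YYZ)
  read 2, top Y: go to q_1, push ε → (q_1, 2022000020, YZ)
  read 2, top Y: go to q_0, push AY → (q_0, 022000020, AYZ)
  read 0, top A: go to q_0, push ε → (q_0, 22000020, YZ)
  read 2, top Y: go to q_1, push ε → (q_1, 2000020, Z)
  read 2, top Z: go to q_1, push AZ → (q_1, 000020, AZ)
  read 0, top A: go to q_2, push AA → (q_2, 00020, AAZ)
  read 0, top A: go to q_0, push Y → (q_0, 0020, YAZ)
  read 0, top Y: go to q_0, push ε → (q_0, 020, AZ)
  read 0, top A: go to q_0, push ε → (q_0, 20, Z)
  read 2, top Z: go to q_1, push Z → (q_1, 0, Z)
  read 0, top Z: go to q_1, push ε → (q_1, ε, ε)
All input consumed and the stack is empty.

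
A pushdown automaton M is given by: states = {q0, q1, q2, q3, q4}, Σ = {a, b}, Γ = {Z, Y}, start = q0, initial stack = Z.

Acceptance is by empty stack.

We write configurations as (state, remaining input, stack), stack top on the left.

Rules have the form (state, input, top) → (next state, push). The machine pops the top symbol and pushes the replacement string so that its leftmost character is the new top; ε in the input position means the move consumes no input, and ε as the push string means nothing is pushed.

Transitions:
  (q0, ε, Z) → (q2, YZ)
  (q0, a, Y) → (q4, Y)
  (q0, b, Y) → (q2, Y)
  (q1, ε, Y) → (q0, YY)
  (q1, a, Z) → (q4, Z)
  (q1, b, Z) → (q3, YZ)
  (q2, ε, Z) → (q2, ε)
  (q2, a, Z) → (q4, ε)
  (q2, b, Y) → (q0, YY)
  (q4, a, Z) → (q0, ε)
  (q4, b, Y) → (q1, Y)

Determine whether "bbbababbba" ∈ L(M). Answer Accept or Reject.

No computation consumes all input and empties the stack.

Reject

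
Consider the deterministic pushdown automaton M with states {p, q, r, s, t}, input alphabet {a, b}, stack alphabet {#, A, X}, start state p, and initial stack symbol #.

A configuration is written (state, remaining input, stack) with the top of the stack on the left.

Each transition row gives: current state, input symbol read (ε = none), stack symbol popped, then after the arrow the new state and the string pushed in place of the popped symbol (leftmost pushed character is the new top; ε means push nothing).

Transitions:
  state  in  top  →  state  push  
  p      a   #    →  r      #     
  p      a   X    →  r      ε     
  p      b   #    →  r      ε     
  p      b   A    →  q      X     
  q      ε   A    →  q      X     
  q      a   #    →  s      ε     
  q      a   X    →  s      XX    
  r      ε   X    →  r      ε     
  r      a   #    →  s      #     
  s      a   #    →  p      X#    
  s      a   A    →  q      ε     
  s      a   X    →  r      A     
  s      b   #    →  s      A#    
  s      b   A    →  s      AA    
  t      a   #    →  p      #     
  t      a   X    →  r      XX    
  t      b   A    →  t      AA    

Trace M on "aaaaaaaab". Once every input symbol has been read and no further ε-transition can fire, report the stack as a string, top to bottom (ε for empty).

A#

(p, aaaaaaaab, #)
  read a, top #: go to r, push # → (r, aaaaaaab, #)
  read a, top #: go to s, push # → (s, aaaaaab, #)
  read a, top #: go to p, push X# → (p, aaaaab, X#)
  read a, top X: go to r, push ε → (r, aaaab, #)
  read a, top #: go to s, push # → (s, aaab, #)
  read a, top #: go to p, push X# → (p, aab, X#)
  read a, top X: go to r, push ε → (r, ab, #)
  read a, top #: go to s, push # → (s, b, #)
  read b, top #: go to s, push A# → (s, ε, A#)
All input consumed in state s with stack A#.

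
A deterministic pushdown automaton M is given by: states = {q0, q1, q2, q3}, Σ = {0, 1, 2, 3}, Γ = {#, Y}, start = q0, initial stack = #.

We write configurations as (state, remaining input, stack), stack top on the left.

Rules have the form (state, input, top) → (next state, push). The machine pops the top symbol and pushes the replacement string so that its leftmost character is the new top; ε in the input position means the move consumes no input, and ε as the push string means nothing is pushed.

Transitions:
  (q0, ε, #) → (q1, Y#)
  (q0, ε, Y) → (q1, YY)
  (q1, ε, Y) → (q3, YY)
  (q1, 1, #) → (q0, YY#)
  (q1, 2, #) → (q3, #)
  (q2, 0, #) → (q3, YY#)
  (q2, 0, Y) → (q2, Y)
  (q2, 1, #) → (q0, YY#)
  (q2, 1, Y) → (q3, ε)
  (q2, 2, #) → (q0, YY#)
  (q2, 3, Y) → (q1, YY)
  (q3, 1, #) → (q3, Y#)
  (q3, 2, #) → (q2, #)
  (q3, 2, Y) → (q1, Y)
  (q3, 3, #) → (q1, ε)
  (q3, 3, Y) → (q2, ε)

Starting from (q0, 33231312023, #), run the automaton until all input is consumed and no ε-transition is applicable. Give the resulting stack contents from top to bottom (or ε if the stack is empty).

YY#

(q0, 33231312023, #)
  ε-move, top #: go to q1, push Y# → (q1, 33231312023, Y#)
  ε-move, top Y: go to q3, push YY → (q3, 33231312023, YY#)
  read 3, top Y: go to q2, push ε → (q2, 3231312023, Y#)
  read 3, top Y: go to q1, push YY → (q1, 231312023, YY#)
  ε-move, top Y: go to q3, push YY → (q3, 231312023, YYY#)
  read 2, top Y: go to q1, push Y → (q1, 31312023, YYY#)
  ε-move, top Y: go to q3, push YY → (q3, 31312023, YYYY#)
  read 3, top Y: go to q2, push ε → (q2, 1312023, YYY#)
  read 1, top Y: go to q3, push ε → (q3, 312023, YY#)
  read 3, top Y: go to q2, push ε → (q2, 12023, Y#)
  read 1, top Y: go to q3, push ε → (q3, 2023, #)
  read 2, top #: go to q2, push # → (q2, 023, #)
  read 0, top #: go to q3, push YY# → (q3, 23, YY#)
  read 2, top Y: go to q1, push Y → (q1, 3, YY#)
  ε-move, top Y: go to q3, push YY → (q3, 3, YYY#)
  read 3, top Y: go to q2, push ε → (q2, ε, YY#)
All input consumed in state q2 with stack YY#.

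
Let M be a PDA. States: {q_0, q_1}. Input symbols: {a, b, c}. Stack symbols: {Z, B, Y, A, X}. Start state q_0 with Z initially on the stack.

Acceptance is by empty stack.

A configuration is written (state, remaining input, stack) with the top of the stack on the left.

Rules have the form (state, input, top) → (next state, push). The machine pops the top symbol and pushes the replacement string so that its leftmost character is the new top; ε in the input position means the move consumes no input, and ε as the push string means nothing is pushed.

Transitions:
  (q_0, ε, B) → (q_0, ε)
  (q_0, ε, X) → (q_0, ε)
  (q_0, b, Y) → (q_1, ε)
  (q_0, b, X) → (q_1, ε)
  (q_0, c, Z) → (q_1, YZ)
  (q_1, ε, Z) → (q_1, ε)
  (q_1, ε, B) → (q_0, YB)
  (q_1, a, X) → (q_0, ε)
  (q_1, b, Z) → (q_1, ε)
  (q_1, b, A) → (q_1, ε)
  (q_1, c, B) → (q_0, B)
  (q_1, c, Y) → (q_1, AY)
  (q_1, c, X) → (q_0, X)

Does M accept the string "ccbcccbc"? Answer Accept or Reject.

No computation consumes all input and empties the stack.

Reject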